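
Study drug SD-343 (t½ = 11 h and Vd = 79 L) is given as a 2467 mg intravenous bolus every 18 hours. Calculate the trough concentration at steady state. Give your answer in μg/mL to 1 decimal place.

14.8 μg/mL

τ/t½ = 18/11 ≈ 1.6364, so fraction remaining f = (1/2)^(18/11) ≈ 0.3217.
Single-dose peak C₀ = D/Vd = 2467/79 ≈ 31.228 μg/mL.
Steady-state trough Cmin,ss = C₀·f/(1−f) ≈ 31.228 × 0.3217/0.6783 ≈ 14.811 μg/mL.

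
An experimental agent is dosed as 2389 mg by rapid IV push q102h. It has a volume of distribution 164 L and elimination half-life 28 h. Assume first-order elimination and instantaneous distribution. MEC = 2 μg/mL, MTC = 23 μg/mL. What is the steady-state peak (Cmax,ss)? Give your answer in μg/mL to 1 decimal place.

15.8 μg/mL

τ/t½ = 102/28 ≈ 3.6429, so fraction remaining f = (1/2)^(102/28) ≈ 0.0801.
Accumulation ratio R = 1/(1 − f) ≈ 1/0.9199 ≈ 1.0871.
Each bolus raises the concentration by D/Vd = 2389/164 ≈ 14.567 μg/mL.
Steady-state peak Cmax,ss = C₀·R ≈ 14.567 × 1.0871 ≈ 15.836 μg/mL.
Peak 15.8 μg/mL vs MTC 23 μg/mL: below toxic threshold.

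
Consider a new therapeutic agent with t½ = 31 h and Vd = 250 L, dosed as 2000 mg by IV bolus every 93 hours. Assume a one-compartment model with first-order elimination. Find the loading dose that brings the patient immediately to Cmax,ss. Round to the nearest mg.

f = (1/2)^(93/31) ≈ 0.125000; accumulation ratio R = 1/(1−f) ≈ 1.14286.
Loading dose to hit Cmax,ss on first dose: D_load = D_maint·R ≈ 2000 × 1.14286 ≈ 2285.72 mg.

2286 mg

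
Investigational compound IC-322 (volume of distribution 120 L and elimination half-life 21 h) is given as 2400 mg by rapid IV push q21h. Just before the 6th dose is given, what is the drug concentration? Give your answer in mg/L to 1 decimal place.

19.4 mg/L

f = (1/2)^(τ/t½) = (1/2)^(21/21) ≈ 0.5000.
C₀ = D/Vd = 2400/120 ≈ 20.000 mg/L.
Before the 6th dose, 5 doses have been given. Superposition: Cmin = C₀·(f + f² + … + f^5).
≈ 20.000 × (0.5000 + 0.2500 + 0.1250 + 0.0625 + 0.0313) ≈ 20.000 × 0.9688 ≈ 19.376 mg/L.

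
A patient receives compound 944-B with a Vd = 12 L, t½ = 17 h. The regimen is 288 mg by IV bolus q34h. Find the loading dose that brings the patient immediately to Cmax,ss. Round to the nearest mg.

f = (1/2)^(34/17) ≈ 0.250000; accumulation ratio R = 1/(1−f) ≈ 1.33333.
Loading dose to hit Cmax,ss on first dose: D_load = D_maint·R ≈ 288 × 1.33333 ≈ 384.00 mg.

384 mg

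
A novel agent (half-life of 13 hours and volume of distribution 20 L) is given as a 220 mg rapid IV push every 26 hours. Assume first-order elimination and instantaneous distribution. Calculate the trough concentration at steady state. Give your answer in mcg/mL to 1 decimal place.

τ = 26 h = 2 half-lives, so f = (1/2)^2 = 0.25.
At steady state, R = 1/(1 − 0.25) = 4/3.
Single-dose peak C₀ = D/Vd = 220/20 = 11 mcg/mL.
Steady-state peak Cmax,ss = C₀·R = 11 × 4/3 ≈ 14.667 mcg/mL.
Steady-state trough Cmin,ss = Cmax,ss·f ≈ 14.667 × 0.25 ≈ 3.667 mcg/mL.

3.7 mcg/mL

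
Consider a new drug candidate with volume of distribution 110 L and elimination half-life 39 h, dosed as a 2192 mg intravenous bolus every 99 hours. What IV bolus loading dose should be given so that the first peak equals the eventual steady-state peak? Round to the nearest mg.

f = (1/2)^(99/39) ≈ 0.172126; accumulation ratio R = 1/(1−f) ≈ 1.20791.
Loading dose to hit Cmax,ss on first dose: D_load = D_maint·R ≈ 2192 × 1.20791 ≈ 2647.74 mg.

2648 mg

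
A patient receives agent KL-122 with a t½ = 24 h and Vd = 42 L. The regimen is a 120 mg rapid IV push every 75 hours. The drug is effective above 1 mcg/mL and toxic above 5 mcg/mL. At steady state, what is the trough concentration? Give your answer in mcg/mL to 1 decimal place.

0.4 mcg/mL

k = ln2/t½ = ln2/24 ≈ 0.028881 h⁻¹; fraction remaining f = e^(−kτ) = e^(−0.028881×75) ≈ 0.1146.
At steady state, accumulation factor R = 1/(1 − e^(−kτ)) ≈ 1.1294.
Each bolus raises the concentration by D/Vd = 120/42 ≈ 2.857 mcg/mL.
Steady-state peak Cmax,ss = C₀·R ≈ 2.857 × 1.1294 ≈ 3.227 mcg/mL.
Steady-state trough Cmin,ss = Cmax,ss·f ≈ 3.227 × 0.1146 ≈ 0.370 mcg/mL.
Trough 0.4 mcg/mL vs MEC 1 mcg/mL: subtherapeutic.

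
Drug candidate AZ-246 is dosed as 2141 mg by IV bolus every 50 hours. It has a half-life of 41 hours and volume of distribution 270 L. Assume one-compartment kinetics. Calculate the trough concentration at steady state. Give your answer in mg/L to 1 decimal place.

τ/t½ = 50/41 ≈ 1.2195, so fraction remaining f = (1/2)^(50/41) ≈ 0.4294.
Accumulation ratio R = 1/(1 − f) ≈ 1/0.5706 ≈ 1.7525.
Single-dose peak C₀ = D/Vd = 2141/270 ≈ 7.930 mg/L.
Cmax,ss = C₀/(1 − f) ≈ 7.930/0.5706 ≈ 13.898 mg/L.
Steady-state trough Cmin,ss = Cmax,ss·f ≈ 13.898 × 0.4294 ≈ 5.968 mg/L.

6.0 mg/L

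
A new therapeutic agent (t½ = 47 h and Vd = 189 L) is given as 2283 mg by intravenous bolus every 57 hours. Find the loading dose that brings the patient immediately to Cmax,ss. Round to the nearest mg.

4015 mg

f = (1/2)^(57/47) ≈ 0.431441; accumulation ratio R = 1/(1−f) ≈ 1.75883.
Loading dose to hit Cmax,ss on first dose: D_load = D_maint·R ≈ 2283 × 1.75883 ≈ 4015.41 mg.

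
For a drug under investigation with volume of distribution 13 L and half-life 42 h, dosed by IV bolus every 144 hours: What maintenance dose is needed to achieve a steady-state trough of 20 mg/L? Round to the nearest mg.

2539 mg

τ/t½ = 144/42 ≈ 3.4286, so f = (1/2)^(144/42) ≈ 0.092875.
Cmin,ss = (D/Vd)·f/(1−f), so D = Cmin,ss·Vd·(1−f)/f.
D = 20 × 13 × (1−f)/f ≈ 20 × 13 × 9.76716 ≈ 2539.46 mg.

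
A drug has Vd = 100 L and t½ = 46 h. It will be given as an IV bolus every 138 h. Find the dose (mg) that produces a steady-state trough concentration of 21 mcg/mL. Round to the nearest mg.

τ/t½ = 138/46 ≈ 3, so f = (1/2)^(138/46) ≈ 0.125000.
Cmin,ss = (D/Vd)·f/(1−f), so D = Cmin,ss·Vd·(1−f)/f.
D = 21 × 100 × (1−f)/f ≈ 21 × 100 × 7.00000 ≈ 14700.00 mg.

14700 mg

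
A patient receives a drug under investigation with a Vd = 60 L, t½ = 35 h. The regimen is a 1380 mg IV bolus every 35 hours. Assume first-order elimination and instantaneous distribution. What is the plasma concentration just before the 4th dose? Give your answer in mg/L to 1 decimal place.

20.1 mg/L

f = (1/2)^(τ/t½) = (1/2)^(35/35) ≈ 0.5000.
C₀ = D/Vd = 1380/60 ≈ 23.000 mg/L.
Before the 4th dose, 3 doses have been given. Superposition: Cmin = C₀·(f + f² + … + f^3).
≈ 23.000 × (0.5000 + 0.2500 + 0.1250) ≈ 23.000 × 0.8750 ≈ 20.125 mg/L.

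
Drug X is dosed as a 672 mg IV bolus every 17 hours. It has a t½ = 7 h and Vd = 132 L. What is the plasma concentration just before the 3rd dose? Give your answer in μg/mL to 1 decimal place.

f = (1/2)^(τ/t½) = (1/2)^(17/7) ≈ 0.1857.
C₀ = D/Vd = 672/132 ≈ 5.091 μg/mL.
Before the 3rd dose, 2 doses have been given. Superposition: Cmin = C₀·(f + f²).
≈ 5.091 × (0.1857 + 0.0345) ≈ 5.091 × 0.2202 ≈ 1.121 μg/mL.

1.1 μg/mL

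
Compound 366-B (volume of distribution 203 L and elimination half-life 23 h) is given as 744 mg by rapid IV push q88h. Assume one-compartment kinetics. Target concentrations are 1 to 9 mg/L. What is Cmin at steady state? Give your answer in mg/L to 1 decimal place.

0.3 mg/L

k = ln2/t½ = ln2/23 ≈ 0.030137 h⁻¹; fraction remaining f = e^(−kτ) = e^(−0.030137×88) ≈ 0.0705.
Each bolus raises the concentration by D/Vd = 744/203 ≈ 3.665 mg/L.
Steady-state trough Cmin,ss = C₀·f/(1−f) ≈ 3.665 × 0.0705/0.9295 ≈ 0.278 mg/L.
Trough 0.3 mg/L vs MEC 1 mg/L: subtherapeutic.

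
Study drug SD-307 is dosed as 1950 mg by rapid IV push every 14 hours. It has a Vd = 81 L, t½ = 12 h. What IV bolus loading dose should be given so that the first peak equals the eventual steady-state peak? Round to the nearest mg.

f = (1/2)^(14/12) ≈ 0.445449; accumulation ratio R = 1/(1−f) ≈ 1.80326.
Loading dose to hit Cmax,ss on first dose: D_load = D_maint·R ≈ 1950 × 1.80326 ≈ 3516.36 mg.

3516 mg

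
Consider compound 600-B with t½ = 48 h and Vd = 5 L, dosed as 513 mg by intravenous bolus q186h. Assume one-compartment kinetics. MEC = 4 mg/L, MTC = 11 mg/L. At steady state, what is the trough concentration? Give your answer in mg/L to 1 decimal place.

Over one 186-h interval, 186/48 ≈ 3.875 half-lives elapse, leaving f ≈ 0.0682 of each dose.
Accumulation ratio R = 1/(1 − f) ≈ 1/0.9318 ≈ 1.0732.
Single-dose peak C₀ = D/Vd = 513/5 ≈ 102.600 mg/L.
Steady-state peak Cmax,ss = C₀·R ≈ 102.600 × 1.0732 ≈ 110.110 mg/L.
Steady-state trough Cmin,ss = Cmax,ss·f ≈ 110.110 × 0.0682 ≈ 7.510 mg/L.
Trough 7.5 mg/L vs MEC 4 mg/L: adequate.

7.5 mg/L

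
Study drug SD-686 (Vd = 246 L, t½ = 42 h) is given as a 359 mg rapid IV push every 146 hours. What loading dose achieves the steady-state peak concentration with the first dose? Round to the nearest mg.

f = (1/2)^(146/42) ≈ 0.089859; accumulation ratio R = 1/(1−f) ≈ 1.09873.
Loading dose to hit Cmax,ss on first dose: D_load = D_maint·R ≈ 359 × 1.09873 ≈ 394.44 mg.

394 mg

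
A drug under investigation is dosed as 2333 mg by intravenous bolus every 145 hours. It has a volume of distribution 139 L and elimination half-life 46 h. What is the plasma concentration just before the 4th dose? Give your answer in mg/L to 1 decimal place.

2.1 mg/L

f = (1/2)^(τ/t½) = (1/2)^(145/46) ≈ 0.1125.
C₀ = D/Vd = 2333/139 ≈ 16.784 mg/L.
Before the 4th dose, 3 doses have been given. Superposition: Cmin = C₀·(f + f² + … + f^3).
≈ 16.784 × (0.1125 + 0.0127 + 0.0014) ≈ 16.784 × 0.1266 ≈ 2.125 mg/L.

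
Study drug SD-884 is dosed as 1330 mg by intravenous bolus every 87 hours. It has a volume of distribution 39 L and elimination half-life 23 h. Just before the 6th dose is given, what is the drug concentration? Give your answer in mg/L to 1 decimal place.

f = (1/2)^(τ/t½) = (1/2)^(87/23) ≈ 0.0727.
C₀ = D/Vd = 1330/39 ≈ 34.103 mg/L.
Before the 6th dose, 5 doses have been given. Superposition: Cmin = C₀·(f + f² + … + f^5).
≈ 34.103 × (0.0727 + 0.0053 + 0.0004 + 0.0000 + 0.0000) ≈ 34.103 × 0.0784 ≈ 2.674 mg/L.

2.7 mg/L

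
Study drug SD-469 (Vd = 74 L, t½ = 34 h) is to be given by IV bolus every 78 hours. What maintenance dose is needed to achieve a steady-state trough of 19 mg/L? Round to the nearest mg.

τ/t½ = 78/34 ≈ 2.2941, so f = (1/2)^(78/34) ≈ 0.203893.
Cmin,ss = (D/Vd)·f/(1−f), so D = Cmin,ss·Vd·(1−f)/f.
D = 19 × 74 × (1−f)/f ≈ 19 × 74 × 3.90453 ≈ 5489.77 mg.

5490 mg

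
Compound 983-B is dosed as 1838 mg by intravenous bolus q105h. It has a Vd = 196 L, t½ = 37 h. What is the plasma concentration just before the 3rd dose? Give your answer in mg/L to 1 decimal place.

f = (1/2)^(τ/t½) = (1/2)^(105/37) ≈ 0.1399.
C₀ = D/Vd = 1838/196 ≈ 9.378 mg/L.
Before the 3rd dose, 2 doses have been given. Superposition: Cmin = C₀·(f + f²).
≈ 9.378 × (0.1399 + 0.0196) ≈ 9.378 × 0.1595 ≈ 1.496 mg/L.

1.5 mg/L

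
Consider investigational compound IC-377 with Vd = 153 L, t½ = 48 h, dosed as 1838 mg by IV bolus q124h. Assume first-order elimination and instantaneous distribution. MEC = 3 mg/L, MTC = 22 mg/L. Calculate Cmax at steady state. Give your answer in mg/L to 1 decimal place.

τ/t½ = 124/48 ≈ 2.5833, so fraction remaining f = (1/2)^(124/48) ≈ 0.1669.
Accumulation ratio R = 1/(1 − f) ≈ 1/0.8331 ≈ 1.2003.
Single-dose peak C₀ = D/Vd = 1838/153 ≈ 12.013 mg/L.
Steady-state peak Cmax,ss = C₀·R ≈ 12.013 × 1.2003 ≈ 14.419 mg/L.
Peak 14.4 mg/L vs MTC 22 mg/L: below toxic threshold.

14.4 mg/L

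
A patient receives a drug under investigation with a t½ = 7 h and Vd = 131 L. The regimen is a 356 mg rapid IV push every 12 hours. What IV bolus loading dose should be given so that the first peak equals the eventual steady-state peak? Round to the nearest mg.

512 mg

f = (1/2)^(12/7) ≈ 0.304753; accumulation ratio R = 1/(1−f) ≈ 1.43834.
Loading dose to hit Cmax,ss on first dose: D_load = D_maint·R ≈ 356 × 1.43834 ≈ 512.05 mg.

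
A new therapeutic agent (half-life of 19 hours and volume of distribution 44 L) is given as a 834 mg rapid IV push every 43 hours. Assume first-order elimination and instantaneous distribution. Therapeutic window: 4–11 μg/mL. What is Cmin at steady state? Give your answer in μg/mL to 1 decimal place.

k = ln2/t½ = ln2/19 ≈ 0.036481 h⁻¹; fraction remaining f = e^(−kτ) = e^(−0.036481×43) ≈ 0.2083.
At steady state, accumulation factor R = 1/(1 − e^(−kτ)) ≈ 1.2631.
Each bolus raises the concentration by D/Vd = 834/44 ≈ 18.955 μg/mL.
Steady-state peak Cmax,ss = C₀·R ≈ 18.955 × 1.2631 ≈ 23.942 μg/mL.
Steady-state trough Cmin,ss = Cmax,ss·f ≈ 23.942 × 0.2083 ≈ 4.987 μg/mL.
Trough 5.0 μg/mL vs MEC 4 μg/mL: adequate.

5.0 μg/mL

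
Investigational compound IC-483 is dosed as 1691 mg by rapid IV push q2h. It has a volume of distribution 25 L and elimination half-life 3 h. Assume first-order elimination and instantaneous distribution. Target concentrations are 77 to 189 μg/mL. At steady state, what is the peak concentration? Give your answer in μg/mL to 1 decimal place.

182.8 μg/mL

Over one 2-h interval, 2/3 ≈ 0.66667 half-lives elapse, leaving f ≈ 0.6300 of each dose.
At steady state, accumulation factor R = 1/(1 − e^(−kτ)) ≈ 2.7027.
Single-dose peak C₀ = D/Vd = 1691/25 ≈ 67.640 μg/mL.
Cmax,ss = C₀/(1 − f) ≈ 67.640/0.3700 ≈ 182.811 μg/mL.
Peak 182.8 μg/mL vs MTC 189 μg/mL: below toxic threshold.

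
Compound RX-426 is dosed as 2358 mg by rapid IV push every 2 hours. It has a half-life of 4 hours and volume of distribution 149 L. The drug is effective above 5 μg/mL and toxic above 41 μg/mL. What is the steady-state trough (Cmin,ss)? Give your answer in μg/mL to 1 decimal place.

Over one 2-h interval, 2/4 ≈ 0.5 half-lives elapse, leaving f ≈ 0.7071 of each dose.
At steady state, accumulation factor R = 1/(1 − e^(−kτ)) ≈ 3.4141.
Each bolus raises the concentration by D/Vd = 2358/149 ≈ 15.826 μg/mL.
Steady-state peak Cmax,ss = C₀·R ≈ 15.826 × 3.4141 ≈ 54.032 μg/mL.
Steady-state trough Cmin,ss = Cmax,ss·f ≈ 54.032 × 0.7071 ≈ 38.206 μg/mL.
Trough 38.2 μg/mL vs MEC 5 μg/mL: adequate.

38.2 μg/mL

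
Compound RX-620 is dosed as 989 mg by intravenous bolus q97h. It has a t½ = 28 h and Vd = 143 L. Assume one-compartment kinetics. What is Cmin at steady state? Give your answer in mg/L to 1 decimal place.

0.7 mg/L

k = ln2/t½ = ln2/28 ≈ 0.024755 h⁻¹; fraction remaining f = e^(−kτ) = e^(−0.024755×97) ≈ 0.0906.
At steady state, accumulation factor R = 1/(1 − e^(−kτ)) ≈ 1.0996.
Single-dose peak C₀ = D/Vd = 989/143 ≈ 6.916 mg/L.
Steady-state peak Cmax,ss = C₀·R ≈ 6.916 × 1.0996 ≈ 7.605 mg/L.
Steady-state trough Cmin,ss = Cmax,ss·f ≈ 7.605 × 0.0906 ≈ 0.689 mg/L.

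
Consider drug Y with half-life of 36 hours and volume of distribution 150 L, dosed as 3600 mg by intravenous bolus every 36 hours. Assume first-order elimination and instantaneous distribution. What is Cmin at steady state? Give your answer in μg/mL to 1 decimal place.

24.0 μg/mL

The dosing interval is 1 half-life, so f = 2^(−1) = 0.5.
At steady state, R = 1/(1 − 0.5) = 2/1.
Single-dose peak C₀ = D/Vd = 3600/150 = 24 μg/mL.
Steady-state peak Cmax,ss = C₀·R = 24 × 2/1 ≈ 48.000 μg/mL.
Steady-state trough Cmin,ss = Cmax,ss·f ≈ 48.000 × 0.5 ≈ 24.000 μg/mL.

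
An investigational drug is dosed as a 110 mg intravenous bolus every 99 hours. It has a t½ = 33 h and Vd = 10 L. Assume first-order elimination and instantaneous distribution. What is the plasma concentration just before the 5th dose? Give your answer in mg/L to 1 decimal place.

1.6 mg/L

f = (1/2)^(τ/t½) = (1/2)^(99/33) ≈ 0.1250.
C₀ = D/Vd = 110/10 ≈ 11.000 mg/L.
Before the 5th dose, 4 doses have been given. Superposition: Cmin = C₀·(f + f² + … + f^4).
≈ 11.000 × (0.1250 + 0.0156 + 0.0020 + 0.0002) ≈ 11.000 × 0.1428 ≈ 1.571 mg/L.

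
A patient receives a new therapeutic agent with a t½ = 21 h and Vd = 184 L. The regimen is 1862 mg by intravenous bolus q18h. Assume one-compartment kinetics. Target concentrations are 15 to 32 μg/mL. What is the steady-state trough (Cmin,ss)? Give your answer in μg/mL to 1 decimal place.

k = ln2/t½ = ln2/21 ≈ 0.033007 h⁻¹; fraction remaining f = e^(−kτ) = e^(−0.033007×18) ≈ 0.5520.
At steady state, accumulation factor R = 1/(1 − e^(−kτ)) ≈ 2.2321.
Each bolus raises the concentration by D/Vd = 1862/184 ≈ 10.120 μg/mL.
Steady-state peak Cmax,ss = C₀·R ≈ 10.120 × 2.2321 ≈ 22.589 μg/mL.
Steady-state trough Cmin,ss = Cmax,ss·f ≈ 22.589 × 0.5520 ≈ 12.469 μg/mL.
Trough 12.5 μg/mL vs MEC 15 μg/mL: subtherapeutic.

12.5 μg/mL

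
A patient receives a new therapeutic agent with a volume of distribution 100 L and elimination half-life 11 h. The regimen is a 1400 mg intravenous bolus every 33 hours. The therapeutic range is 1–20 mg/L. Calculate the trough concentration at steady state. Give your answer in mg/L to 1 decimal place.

The dosing interval is 3 half-lives, so f = 2^(−3) = 0.125.
Accumulation ratio R = 1/(1 − f) = 1/0.875 = 8/7.
Single-dose peak C₀ = D/Vd = 1400/100 = 14 mg/L.
Steady-state peak Cmax,ss = C₀·R = 14 × 8/7 ≈ 16.000 mg/L.
Steady-state trough Cmin,ss = Cmax,ss·f ≈ 16.000 × 0.125 ≈ 2.000 mg/L.
Trough 2.0 mg/L vs MEC 1 mg/L: adequate.

2.0 mg/L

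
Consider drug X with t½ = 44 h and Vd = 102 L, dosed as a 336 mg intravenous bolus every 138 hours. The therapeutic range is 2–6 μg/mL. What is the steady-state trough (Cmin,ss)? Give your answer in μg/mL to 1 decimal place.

k = ln2/t½ = ln2/44 ≈ 0.015753 h⁻¹; fraction remaining f = e^(−kτ) = e^(−0.015753×138) ≈ 0.1137.
At steady state, accumulation factor R = 1/(1 − e^(−kτ)) ≈ 1.1283.
Single-dose peak C₀ = D/Vd = 336/102 ≈ 3.294 μg/mL.
Steady-state peak Cmax,ss = C₀·R ≈ 3.294 × 1.1283 ≈ 3.717 μg/mL.
Steady-state trough Cmin,ss = Cmax,ss·f ≈ 3.717 × 0.1137 ≈ 0.423 μg/mL.
Trough 0.4 μg/mL vs MEC 2 μg/mL: subtherapeutic.

0.4 μg/mL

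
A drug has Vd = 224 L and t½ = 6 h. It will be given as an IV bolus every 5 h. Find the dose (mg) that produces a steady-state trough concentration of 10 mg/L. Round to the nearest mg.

1751 mg

τ/t½ = 5/6 ≈ 0.83333, so f = (1/2)^(5/6) ≈ 0.561231.
Cmin,ss = (D/Vd)·f/(1−f), so D = Cmin,ss·Vd·(1−f)/f.
D = 10 × 224 × (1−f)/f ≈ 10 × 224 × 0.78180 ≈ 1751.23 mg.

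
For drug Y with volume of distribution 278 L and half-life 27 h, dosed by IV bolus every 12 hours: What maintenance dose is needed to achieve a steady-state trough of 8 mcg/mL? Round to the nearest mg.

τ/t½ = 12/27 ≈ 0.44444, so f = (1/2)^(12/27) ≈ 0.734867.
Cmin,ss = (D/Vd)·f/(1−f), so D = Cmin,ss·Vd·(1−f)/f.
D = 8 × 278 × (1−f)/f ≈ 8 × 278 × 0.36079 ≈ 802.40 mg.

802 mg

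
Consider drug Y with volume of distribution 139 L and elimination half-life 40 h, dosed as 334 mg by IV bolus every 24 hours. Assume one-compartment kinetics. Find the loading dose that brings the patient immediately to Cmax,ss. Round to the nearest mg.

f = (1/2)^(24/40) ≈ 0.659754; accumulation ratio R = 1/(1−f) ≈ 2.93905.
Loading dose to hit Cmax,ss on first dose: D_load = D_maint·R ≈ 334 × 2.93905 ≈ 981.64 mg.

982 mg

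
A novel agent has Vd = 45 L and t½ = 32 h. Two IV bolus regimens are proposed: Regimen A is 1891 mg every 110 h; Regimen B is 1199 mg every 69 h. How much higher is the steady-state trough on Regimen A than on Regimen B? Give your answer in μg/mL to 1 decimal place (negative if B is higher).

-3.4 μg/mL

Regimen A: f = (1/2)^(110/32) ≈ 0.0923; Cmin,ss = (1891/45)·f/(1−f) ≈ 4.273 μg/mL.
Regimen B: f = (1/2)^(69/32) ≈ 0.2243; Cmin,ss = (1199/45)·f/(1−f) ≈ 7.704 μg/mL.
Difference ≈ 4.273 − 7.704 ≈ -3.431 μg/mL.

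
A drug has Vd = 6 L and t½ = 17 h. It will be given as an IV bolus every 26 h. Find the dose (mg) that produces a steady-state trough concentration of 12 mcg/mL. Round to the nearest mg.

136 mg

τ/t½ = 26/17 ≈ 1.5294, so f = (1/2)^(26/17) ≈ 0.346419.
Cmin,ss = (D/Vd)·f/(1−f), so D = Cmin,ss·Vd·(1−f)/f.
D = 12 × 6 × (1−f)/f ≈ 12 × 6 × 1.88668 ≈ 135.84 mg.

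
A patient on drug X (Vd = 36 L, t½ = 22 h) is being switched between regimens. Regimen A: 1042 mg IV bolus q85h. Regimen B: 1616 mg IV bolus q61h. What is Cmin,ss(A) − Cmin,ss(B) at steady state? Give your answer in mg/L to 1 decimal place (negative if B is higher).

-5.6 mg/L

Regimen A: f = (1/2)^(85/22) ≈ 0.0687; Cmin,ss = (1042/36)·f/(1−f) ≈ 2.135 mg/L.
Regimen B: f = (1/2)^(61/22) ≈ 0.1463; Cmin,ss = (1616/36)·f/(1−f) ≈ 7.693 mg/L.
Difference ≈ 2.135 − 7.693 ≈ -5.558 mg/L.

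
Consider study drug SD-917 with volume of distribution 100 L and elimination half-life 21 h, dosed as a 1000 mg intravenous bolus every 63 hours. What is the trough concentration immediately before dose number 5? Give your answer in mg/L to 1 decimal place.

1.4 mg/L

f = (1/2)^(τ/t½) = (1/2)^(63/21) ≈ 0.1250.
C₀ = D/Vd = 1000/100 ≈ 10.000 mg/L.
Before the 5th dose, 4 doses have been given. Superposition: Cmin = C₀·(f + f² + … + f^4).
≈ 10.000 × (0.1250 + 0.0156 + 0.0020 + 0.0002) ≈ 10.000 × 0.1428 ≈ 1.428 mg/L.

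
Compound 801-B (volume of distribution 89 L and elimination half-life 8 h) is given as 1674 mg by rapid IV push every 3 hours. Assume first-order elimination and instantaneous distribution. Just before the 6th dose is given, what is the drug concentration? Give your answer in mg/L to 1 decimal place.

46.1 mg/L

f = (1/2)^(τ/t½) = (1/2)^(3/8) ≈ 0.7711.
C₀ = D/Vd = 1674/89 ≈ 18.809 mg/L.
Before the 6th dose, 5 doses have been given. Superposition: Cmin = C₀·(f + f² + … + f^5).
≈ 18.809 × (0.7711 + 0.5946 + 0.4585 + 0.3535 + 0.2726) ≈ 18.809 × 2.4503 ≈ 46.088 mg/L.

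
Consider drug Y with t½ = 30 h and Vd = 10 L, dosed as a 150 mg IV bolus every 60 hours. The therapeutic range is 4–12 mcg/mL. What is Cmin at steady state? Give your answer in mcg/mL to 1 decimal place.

τ = 60 h = 2 half-lives, so f = (1/2)^2 = 0.25.
At steady state, R = 1/(1 − 0.25) = 4/3.
Single-dose peak C₀ = D/Vd = 150/10 = 15 mcg/mL.
Steady-state peak Cmax,ss = C₀·R = 15 × 4/3 ≈ 20.000 mcg/mL.
Steady-state trough Cmin,ss = Cmax,ss·f ≈ 20.000 × 0.25 ≈ 5.000 mcg/mL.
Trough 5.0 mcg/mL vs MEC 4 mcg/mL: adequate.

5.0 mcg/mL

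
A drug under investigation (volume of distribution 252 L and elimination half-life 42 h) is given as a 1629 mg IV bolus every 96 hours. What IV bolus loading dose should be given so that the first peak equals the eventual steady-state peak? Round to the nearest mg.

f = (1/2)^(96/42) ≈ 0.205084; accumulation ratio R = 1/(1−f) ≈ 1.25799.
Loading dose to hit Cmax,ss on first dose: D_load = D_maint·R ≈ 1629 × 1.25799 ≈ 2049.27 mg.

2049 mg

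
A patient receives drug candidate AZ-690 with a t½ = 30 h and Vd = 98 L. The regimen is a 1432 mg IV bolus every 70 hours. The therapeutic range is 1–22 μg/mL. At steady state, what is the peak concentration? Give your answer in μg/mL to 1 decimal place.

τ/t½ = 70/30 ≈ 2.3333, so fraction remaining f = (1/2)^(70/30) ≈ 0.1984.
Accumulation ratio R = 1/(1 − f) ≈ 1/0.8016 ≈ 1.2475.
Single-dose peak C₀ = D/Vd = 1432/98 ≈ 14.612 μg/mL.
Cmax,ss = C₀/(1 − f) ≈ 14.612/0.8016 ≈ 18.229 μg/mL.
Peak 18.2 μg/mL vs MTC 22 μg/mL: below toxic threshold.

18.2 μg/mL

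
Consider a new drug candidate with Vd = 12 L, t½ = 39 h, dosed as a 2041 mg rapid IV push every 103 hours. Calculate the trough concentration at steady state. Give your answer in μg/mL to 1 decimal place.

τ/t½ = 103/39 ≈ 2.641, so fraction remaining f = (1/2)^(103/39) ≈ 0.1603.
Accumulation ratio R = 1/(1 − f) ≈ 1/0.8397 ≈ 1.1909.
Single-dose peak C₀ = D/Vd = 2041/12 ≈ 170.083 μg/mL.
Cmax,ss = C₀/(1 − f) ≈ 170.083/0.8397 ≈ 202.552 μg/mL.
One interval later, Cmin,ss = Cmax,ss·e^(−kτ) ≈ 202.552 × 0.1603 ≈ 32.469 μg/mL.

32.5 μg/mL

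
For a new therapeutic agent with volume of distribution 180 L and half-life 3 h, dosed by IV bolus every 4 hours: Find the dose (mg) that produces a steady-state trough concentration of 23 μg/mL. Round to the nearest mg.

τ/t½ = 4/3 ≈ 1.3333, so f = (1/2)^(4/3) ≈ 0.396850.
Cmin,ss = (D/Vd)·f/(1−f), so D = Cmin,ss·Vd·(1−f)/f.
D = 23 × 180 × (1−f)/f ≈ 23 × 180 × 1.51984 ≈ 6292.14 mg.

6292 mg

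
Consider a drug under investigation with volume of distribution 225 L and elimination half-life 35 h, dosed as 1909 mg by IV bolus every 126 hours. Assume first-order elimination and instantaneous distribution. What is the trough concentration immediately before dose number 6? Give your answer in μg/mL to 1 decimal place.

0.8 μg/mL

f = (1/2)^(τ/t½) = (1/2)^(126/35) ≈ 0.0825.
C₀ = D/Vd = 1909/225 ≈ 8.484 μg/mL.
Before the 6th dose, 5 doses have been given. Superposition: Cmin = C₀·(f + f² + … + f^5).
≈ 8.484 × (0.0825 + 0.0068 + 0.0006 + 0.0000 + 0.0000) ≈ 8.484 × 0.0899 ≈ 0.763 μg/mL.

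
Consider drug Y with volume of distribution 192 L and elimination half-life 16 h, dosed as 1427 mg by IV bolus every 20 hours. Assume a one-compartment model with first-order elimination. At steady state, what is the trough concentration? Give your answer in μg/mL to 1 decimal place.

5.4 μg/mL

k = ln2/t½ = ln2/16 ≈ 0.043322 h⁻¹; fraction remaining f = e^(−kτ) = e^(−0.043322×20) ≈ 0.4204.
At steady state, accumulation factor R = 1/(1 − e^(−kτ)) ≈ 1.7253.
Each bolus raises the concentration by D/Vd = 1427/192 ≈ 7.432 μg/mL.
Cmax,ss = C₀/(1 − f) ≈ 7.432/0.5796 ≈ 12.823 μg/mL.
One interval later, Cmin,ss = Cmax,ss·e^(−kτ) ≈ 12.823 × 0.4204 ≈ 5.391 μg/mL.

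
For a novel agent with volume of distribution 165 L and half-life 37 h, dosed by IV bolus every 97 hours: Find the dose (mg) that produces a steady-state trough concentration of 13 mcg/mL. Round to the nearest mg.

11056 mg

τ/t½ = 97/37 ≈ 2.6216, so f = (1/2)^(97/37) ≈ 0.162485.
Cmin,ss = (D/Vd)·f/(1−f), so D = Cmin,ss·Vd·(1−f)/f.
D = 13 × 165 × (1−f)/f ≈ 13 × 165 × 5.15441 ≈ 11056.21 mg.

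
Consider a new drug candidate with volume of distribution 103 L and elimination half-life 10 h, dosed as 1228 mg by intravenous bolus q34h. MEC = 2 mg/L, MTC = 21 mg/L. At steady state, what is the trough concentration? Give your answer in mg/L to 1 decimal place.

k = ln2/t½ = ln2/10 ≈ 0.069315 h⁻¹; fraction remaining f = e^(−kτ) = e^(−0.069315×34) ≈ 0.0947.
Each bolus raises the concentration by D/Vd = 1228/103 ≈ 11.922 mg/L.
Steady-state trough Cmin,ss = C₀·f/(1−f) ≈ 11.922 × 0.0947/0.9053 ≈ 1.247 mg/L.
Trough 1.2 mg/L vs MEC 2 mg/L: subtherapeutic.

1.2 mg/L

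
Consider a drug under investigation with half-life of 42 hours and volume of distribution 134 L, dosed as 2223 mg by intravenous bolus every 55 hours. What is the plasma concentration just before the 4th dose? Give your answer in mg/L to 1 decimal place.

10.5 mg/L

f = (1/2)^(τ/t½) = (1/2)^(55/42) ≈ 0.4035.
C₀ = D/Vd = 2223/134 ≈ 16.590 mg/L.
Before the 4th dose, 3 doses have been given. Superposition: Cmin = C₀·(f + f² + … + f^3).
≈ 16.590 × (0.4035 + 0.1628 + 0.0657) ≈ 16.590 × 0.6320 ≈ 10.485 mg/L.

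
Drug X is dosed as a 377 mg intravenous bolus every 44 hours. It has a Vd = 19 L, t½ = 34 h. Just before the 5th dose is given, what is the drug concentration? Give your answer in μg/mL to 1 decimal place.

f = (1/2)^(τ/t½) = (1/2)^(44/34) ≈ 0.4078.
C₀ = D/Vd = 377/19 ≈ 19.842 μg/mL.
Before the 5th dose, 4 doses have been given. Superposition: Cmin = C₀·(f + f² + … + f^4).
≈ 19.842 × (0.4078 + 0.1663 + 0.0678 + 0.0277) ≈ 19.842 × 0.6696 ≈ 13.286 μg/mL.

13.3 μg/mL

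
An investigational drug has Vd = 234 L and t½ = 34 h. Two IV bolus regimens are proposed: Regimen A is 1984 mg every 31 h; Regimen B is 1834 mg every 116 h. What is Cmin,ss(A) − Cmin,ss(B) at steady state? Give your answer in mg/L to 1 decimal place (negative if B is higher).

8.8 mg/L

Regimen A: f = (1/2)^(31/34) ≈ 0.5315; Cmin,ss = (1984/234)·f/(1−f) ≈ 9.619 mg/L.
Regimen B: f = (1/2)^(116/34) ≈ 0.0940; Cmin,ss = (1834/234)·f/(1−f) ≈ 0.813 mg/L.
Difference ≈ 9.619 − 0.813 ≈ 8.806 mg/L.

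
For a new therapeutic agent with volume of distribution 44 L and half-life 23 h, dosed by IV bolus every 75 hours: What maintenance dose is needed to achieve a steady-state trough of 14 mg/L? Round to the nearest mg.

5289 mg

τ/t½ = 75/23 ≈ 3.2609, so f = (1/2)^(75/23) ≈ 0.104323.
Cmin,ss = (D/Vd)·f/(1−f), so D = Cmin,ss·Vd·(1−f)/f.
D = 14 × 44 × (1−f)/f ≈ 14 × 44 × 8.58561 ≈ 5288.74 mg.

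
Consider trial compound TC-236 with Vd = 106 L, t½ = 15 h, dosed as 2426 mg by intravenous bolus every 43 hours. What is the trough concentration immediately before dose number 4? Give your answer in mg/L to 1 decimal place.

3.6 mg/L

f = (1/2)^(τ/t½) = (1/2)^(43/15) ≈ 0.1371.
C₀ = D/Vd = 2426/106 ≈ 22.887 mg/L.
Before the 4th dose, 3 doses have been given. Superposition: Cmin = C₀·(f + f² + … + f^3).
≈ 22.887 × (0.1371 + 0.0188 + 0.0026) ≈ 22.887 × 0.1585 ≈ 3.628 mg/L.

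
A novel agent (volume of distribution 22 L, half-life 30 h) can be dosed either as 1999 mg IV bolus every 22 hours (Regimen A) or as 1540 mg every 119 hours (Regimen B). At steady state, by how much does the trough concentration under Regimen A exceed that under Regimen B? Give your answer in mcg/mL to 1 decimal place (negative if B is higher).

132.4 mcg/mL

Regimen A: f = (1/2)^(22/30) ≈ 0.6015; Cmin,ss = (1999/22)·f/(1−f) ≈ 137.151 mcg/mL.
Regimen B: f = (1/2)^(119/30) ≈ 0.0640; Cmin,ss = (1540/22)·f/(1−f) ≈ 4.786 mcg/mL.
Difference ≈ 137.151 − 4.786 ≈ 132.365 mcg/mL.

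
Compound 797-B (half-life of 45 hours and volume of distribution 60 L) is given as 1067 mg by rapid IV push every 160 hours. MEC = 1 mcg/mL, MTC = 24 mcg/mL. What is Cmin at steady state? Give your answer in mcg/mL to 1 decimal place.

1.7 mcg/mL

τ/t½ = 160/45 ≈ 3.5556, so fraction remaining f = (1/2)^(160/45) ≈ 0.0850.
Accumulation ratio R = 1/(1 − f) ≈ 1/0.9150 ≈ 1.0929.
Each bolus raises the concentration by D/Vd = 1067/60 ≈ 17.783 mcg/mL.
Cmax,ss = C₀/(1 − f) ≈ 17.783/0.9150 ≈ 19.435 mcg/mL.
One interval later, Cmin,ss = Cmax,ss·e^(−kτ) ≈ 19.435 × 0.0850 ≈ 1.652 mcg/mL.
Trough 1.7 mcg/mL vs MEC 1 mcg/mL: adequate.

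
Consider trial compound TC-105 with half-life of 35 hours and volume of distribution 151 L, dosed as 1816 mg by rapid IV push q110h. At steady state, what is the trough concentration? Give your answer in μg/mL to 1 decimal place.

k = ln2/t½ = ln2/35 ≈ 0.019804 h⁻¹; fraction remaining f = e^(−kτ) = e^(−0.019804×110) ≈ 0.1132.
Each bolus raises the concentration by D/Vd = 1816/151 ≈ 12.026 μg/mL.
Steady-state trough Cmin,ss = C₀·f/(1−f) ≈ 12.026 × 0.1132/0.8868 ≈ 1.535 μg/mL.

1.5 μg/mL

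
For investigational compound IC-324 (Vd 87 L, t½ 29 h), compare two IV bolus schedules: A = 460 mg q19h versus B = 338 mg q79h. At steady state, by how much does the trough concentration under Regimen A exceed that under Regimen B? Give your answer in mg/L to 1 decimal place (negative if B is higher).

Regimen A: f = (1/2)^(19/29) ≈ 0.6350; Cmin,ss = (460/87)·f/(1−f) ≈ 9.199 mg/L.
Regimen B: f = (1/2)^(79/29) ≈ 0.1513; Cmin,ss = (338/87)·f/(1−f) ≈ 0.693 mg/L.
Difference ≈ 9.199 − 0.693 ≈ 8.506 mg/L.

8.5 mg/L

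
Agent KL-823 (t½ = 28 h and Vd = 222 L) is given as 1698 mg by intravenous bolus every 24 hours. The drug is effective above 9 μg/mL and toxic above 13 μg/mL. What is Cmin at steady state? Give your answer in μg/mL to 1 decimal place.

9.4 μg/mL

k = ln2/t½ = ln2/28 ≈ 0.024755 h⁻¹; fraction remaining f = e^(−kτ) = e^(−0.024755×24) ≈ 0.5520.
Each bolus raises the concentration by D/Vd = 1698/222 ≈ 7.649 μg/mL.
Steady-state trough Cmin,ss = C₀·f/(1−f) ≈ 7.649 × 0.5520/0.4480 ≈ 9.425 μg/mL.
Trough 9.4 μg/mL vs MEC 9 μg/mL: adequate.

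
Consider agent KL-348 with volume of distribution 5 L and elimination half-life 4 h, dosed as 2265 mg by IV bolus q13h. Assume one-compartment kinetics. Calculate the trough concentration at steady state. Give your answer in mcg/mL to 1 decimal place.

53.2 mcg/mL

k = ln2/t½ = ln2/4 ≈ 0.173287 h⁻¹; fraction remaining f = e^(−kτ) = e^(−0.173287×13) ≈ 0.1051.
Accumulation ratio R = 1/(1 − f) ≈ 1/0.8949 ≈ 1.1174.
Single-dose peak C₀ = D/Vd = 2265/5 ≈ 453.000 mcg/mL.
Steady-state peak Cmax,ss = C₀·R ≈ 453.000 × 1.1174 ≈ 506.182 mcg/mL.
One interval later, Cmin,ss = Cmax,ss·e^(−kτ) ≈ 506.182 × 0.1051 ≈ 53.200 mcg/mL.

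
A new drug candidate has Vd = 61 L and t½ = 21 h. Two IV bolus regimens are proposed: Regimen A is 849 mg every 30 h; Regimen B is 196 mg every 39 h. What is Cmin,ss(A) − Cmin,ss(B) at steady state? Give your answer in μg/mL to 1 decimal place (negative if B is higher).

Regimen A: f = (1/2)^(30/21) ≈ 0.3715; Cmin,ss = (849/61)·f/(1−f) ≈ 8.227 μg/mL.
Regimen B: f = (1/2)^(39/21) ≈ 0.2760; Cmin,ss = (196/61)·f/(1−f) ≈ 1.225 μg/mL.
Difference ≈ 8.227 − 1.225 ≈ 7.002 μg/mL.

7.0 μg/mL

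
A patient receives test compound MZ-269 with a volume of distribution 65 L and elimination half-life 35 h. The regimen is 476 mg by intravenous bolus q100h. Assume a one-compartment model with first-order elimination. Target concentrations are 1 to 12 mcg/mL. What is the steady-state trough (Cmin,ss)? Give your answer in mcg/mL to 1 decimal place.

τ/t½ = 100/35 ≈ 2.8571, so fraction remaining f = (1/2)^(100/35) ≈ 0.1380.
Each bolus raises the concentration by D/Vd = 476/65 ≈ 7.323 mcg/mL.
Steady-state trough Cmin,ss = C₀·f/(1−f) ≈ 7.323 × 0.1380/0.8620 ≈ 1.172 mcg/mL.
Trough 1.2 mcg/mL vs MEC 1 mcg/mL: adequate.

1.2 mcg/mL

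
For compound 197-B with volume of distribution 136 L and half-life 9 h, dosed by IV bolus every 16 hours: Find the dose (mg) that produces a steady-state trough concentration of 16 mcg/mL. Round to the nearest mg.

5285 mg

τ/t½ = 16/9 ≈ 1.7778, so f = (1/2)^(16/9) ≈ 0.291632.
Cmin,ss = (D/Vd)·f/(1−f), so D = Cmin,ss·Vd·(1−f)/f.
D = 16 × 136 × (1−f)/f ≈ 16 × 136 × 2.42898 ≈ 5285.46 mg.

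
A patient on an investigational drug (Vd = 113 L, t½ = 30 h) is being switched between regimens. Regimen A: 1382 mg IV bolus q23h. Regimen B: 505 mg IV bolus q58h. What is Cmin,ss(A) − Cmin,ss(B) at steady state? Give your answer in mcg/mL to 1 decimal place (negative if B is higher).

15.9 mcg/mL

Regimen A: f = (1/2)^(23/30) ≈ 0.5878; Cmin,ss = (1382/113)·f/(1−f) ≈ 17.440 mcg/mL.
Regimen B: f = (1/2)^(58/30) ≈ 0.2618; Cmin,ss = (505/113)·f/(1−f) ≈ 1.585 mcg/mL.
Difference ≈ 17.440 − 1.585 ≈ 15.855 mcg/mL.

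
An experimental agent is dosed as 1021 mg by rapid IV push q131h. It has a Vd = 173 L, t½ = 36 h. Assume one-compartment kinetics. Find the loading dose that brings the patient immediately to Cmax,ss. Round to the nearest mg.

1110 mg

f = (1/2)^(131/36) ≈ 0.080276; accumulation ratio R = 1/(1−f) ≈ 1.08728.
Loading dose to hit Cmax,ss on first dose: D_load = D_maint·R ≈ 1021 × 1.08728 ≈ 1110.11 mg.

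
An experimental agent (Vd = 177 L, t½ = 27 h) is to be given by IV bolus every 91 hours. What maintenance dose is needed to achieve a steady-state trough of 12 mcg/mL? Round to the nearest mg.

19841 mg

τ/t½ = 91/27 ≈ 3.3704, so f = (1/2)^(91/27) ≈ 0.096698.
Cmin,ss = (D/Vd)·f/(1−f), so D = Cmin,ss·Vd·(1−f)/f.
D = 12 × 177 × (1−f)/f ≈ 12 × 177 × 9.34148 ≈ 19841.30 mg.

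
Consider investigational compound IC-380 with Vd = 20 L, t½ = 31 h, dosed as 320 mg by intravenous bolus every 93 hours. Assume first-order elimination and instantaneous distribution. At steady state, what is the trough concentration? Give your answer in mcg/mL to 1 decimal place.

τ = 93 h = 3 half-lives, so f = (1/2)^3 = 0.125.
Accumulation ratio R = 1/(1 − f) = 1/0.875 = 8/7.
Single-dose peak C₀ = D/Vd = 320/20 = 16 mcg/mL.
Steady-state peak Cmax,ss = C₀·R = 16 × 8/7 ≈ 18.286 mcg/mL.
Steady-state trough Cmin,ss = Cmax,ss·f ≈ 18.286 × 0.125 ≈ 2.286 mcg/mL.

2.3 mcg/mL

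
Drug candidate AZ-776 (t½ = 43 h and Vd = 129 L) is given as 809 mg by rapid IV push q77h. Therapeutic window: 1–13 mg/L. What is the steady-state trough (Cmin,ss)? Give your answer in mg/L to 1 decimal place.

2.5 mg/L

Over one 77-h interval, 77/43 ≈ 1.7907 half-lives elapse, leaving f ≈ 0.2890 of each dose.
At steady state, accumulation factor R = 1/(1 − e^(−kτ)) ≈ 1.4065.
Single-dose peak C₀ = D/Vd = 809/129 ≈ 6.271 mg/L.
Steady-state peak Cmax,ss = C₀·R ≈ 6.271 × 1.4065 ≈ 8.820 mg/L.
Steady-state trough Cmin,ss = Cmax,ss·f ≈ 8.820 × 0.2890 ≈ 2.549 mg/L.
Trough 2.5 mg/L vs MEC 1 mg/L: adequate.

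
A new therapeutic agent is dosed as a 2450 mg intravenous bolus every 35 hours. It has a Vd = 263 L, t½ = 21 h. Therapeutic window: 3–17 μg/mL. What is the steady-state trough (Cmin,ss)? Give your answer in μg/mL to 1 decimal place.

4.3 μg/mL

τ/t½ = 35/21 ≈ 1.6667, so fraction remaining f = (1/2)^(35/21) ≈ 0.3150.
Each bolus raises the concentration by D/Vd = 2450/263 ≈ 9.316 μg/mL.
Steady-state trough Cmin,ss = C₀·f/(1−f) ≈ 9.316 × 0.3150/0.6850 ≈ 4.284 μg/mL.
Trough 4.3 μg/mL vs MEC 3 μg/mL: adequate.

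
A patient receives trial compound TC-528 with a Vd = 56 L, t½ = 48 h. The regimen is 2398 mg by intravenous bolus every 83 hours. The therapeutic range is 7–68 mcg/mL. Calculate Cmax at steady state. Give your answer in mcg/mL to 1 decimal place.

τ/t½ = 83/48 ≈ 1.7292, so fraction remaining f = (1/2)^(83/48) ≈ 0.3016.
At steady state, accumulation factor R = 1/(1 − e^(−kτ)) ≈ 1.4318.
Each bolus raises the concentration by D/Vd = 2398/56 ≈ 42.821 mcg/mL.
Cmax,ss = C₀/(1 − f) ≈ 42.821/0.6984 ≈ 61.313 mcg/mL.
Peak 61.3 mcg/mL vs MTC 68 mcg/mL: below toxic threshold.

61.3 mcg/mL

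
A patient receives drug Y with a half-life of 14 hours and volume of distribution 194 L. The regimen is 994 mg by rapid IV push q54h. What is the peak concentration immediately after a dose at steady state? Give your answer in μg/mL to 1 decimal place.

5.5 μg/mL

τ/t½ = 54/14 ≈ 3.8571, so fraction remaining f = (1/2)^(54/14) ≈ 0.0690.
At steady state, accumulation factor R = 1/(1 − e^(−kτ)) ≈ 1.0741.
Each bolus raises the concentration by D/Vd = 994/194 ≈ 5.124 μg/mL.
Steady-state peak Cmax,ss = C₀·R ≈ 5.124 × 1.0741 ≈ 5.504 μg/mL.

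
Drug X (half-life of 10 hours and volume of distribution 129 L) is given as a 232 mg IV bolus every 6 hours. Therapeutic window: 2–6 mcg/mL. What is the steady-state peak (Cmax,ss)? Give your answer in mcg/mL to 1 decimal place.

5.3 mcg/mL

k = ln2/t½ = ln2/10 ≈ 0.069315 h⁻¹; fraction remaining f = e^(−kτ) = e^(−0.069315×6) ≈ 0.6598.
Accumulation ratio R = 1/(1 − f) ≈ 1/0.3402 ≈ 2.9394.
Single-dose peak C₀ = D/Vd = 232/129 ≈ 1.798 mcg/mL.
Cmax,ss = C₀/(1 − f) ≈ 1.798/0.3402 ≈ 5.285 mcg/mL.
Peak 5.3 mcg/mL vs MTC 6 mcg/mL: below toxic threshold.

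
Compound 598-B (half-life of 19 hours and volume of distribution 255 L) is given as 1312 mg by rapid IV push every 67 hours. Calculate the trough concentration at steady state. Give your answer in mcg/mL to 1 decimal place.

τ/t½ = 67/19 ≈ 3.5263, so fraction remaining f = (1/2)^(67/19) ≈ 0.0868.
Accumulation ratio R = 1/(1 − f) ≈ 1/0.9132 ≈ 1.0951.
Each bolus raises the concentration by D/Vd = 1312/255 ≈ 5.145 mcg/mL.
Steady-state peak Cmax,ss = C₀·R ≈ 5.145 × 1.0951 ≈ 5.634 mcg/mL.
Steady-state trough Cmin,ss = Cmax,ss·f ≈ 5.634 × 0.0868 ≈ 0.489 mcg/mL.

0.5 mcg/mL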